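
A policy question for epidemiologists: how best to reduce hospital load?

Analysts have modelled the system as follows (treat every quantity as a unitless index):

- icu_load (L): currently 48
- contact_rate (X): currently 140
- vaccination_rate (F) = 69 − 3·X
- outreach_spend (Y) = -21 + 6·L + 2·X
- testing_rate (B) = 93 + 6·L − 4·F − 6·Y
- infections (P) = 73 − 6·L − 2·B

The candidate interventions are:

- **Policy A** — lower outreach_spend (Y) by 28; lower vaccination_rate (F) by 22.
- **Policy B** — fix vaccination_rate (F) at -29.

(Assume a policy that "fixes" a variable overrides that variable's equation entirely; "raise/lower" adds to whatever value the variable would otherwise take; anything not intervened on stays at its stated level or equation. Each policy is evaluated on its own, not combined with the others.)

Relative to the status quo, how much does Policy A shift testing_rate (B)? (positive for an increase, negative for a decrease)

Baseline:
  L = 48
  X = 140
  F = 69 − 3·140 = -351
  Y = -21 + 6·48 + 2·140 = 547
  B = 93 + 6·48 − 4·(-351) − 6·547 = -1497
Policy A (Y − 28, F − 22):
  L = 48
  X = 140
  F = 69 − 3·140 (−22 from intervention) = -373
  Y = -21 + 6·48 + 2·140 (−28 from intervention) = 519
  B = 93 + 6·48 − 4·(-373) − 6·519 = -1241
Change in B: -1241 − (-1497) = 256

256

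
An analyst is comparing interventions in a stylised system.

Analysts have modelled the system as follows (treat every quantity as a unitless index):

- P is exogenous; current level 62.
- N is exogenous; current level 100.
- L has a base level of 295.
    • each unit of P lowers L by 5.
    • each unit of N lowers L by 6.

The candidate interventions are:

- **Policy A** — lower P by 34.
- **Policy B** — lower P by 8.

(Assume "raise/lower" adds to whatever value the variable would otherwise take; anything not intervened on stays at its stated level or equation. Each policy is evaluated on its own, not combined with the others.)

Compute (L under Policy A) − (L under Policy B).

130

Policy A (P − 34):
  P = 62 − 34 = 28
  N = 100
  L = 295 − 5·28 − 6·100 = -445
Policy B (P − 8):
  P = 62 − 8 = 54
  N = 100
  L = 295 − 5·54 − 6·100 = -575
L: -445 − (-575) = 130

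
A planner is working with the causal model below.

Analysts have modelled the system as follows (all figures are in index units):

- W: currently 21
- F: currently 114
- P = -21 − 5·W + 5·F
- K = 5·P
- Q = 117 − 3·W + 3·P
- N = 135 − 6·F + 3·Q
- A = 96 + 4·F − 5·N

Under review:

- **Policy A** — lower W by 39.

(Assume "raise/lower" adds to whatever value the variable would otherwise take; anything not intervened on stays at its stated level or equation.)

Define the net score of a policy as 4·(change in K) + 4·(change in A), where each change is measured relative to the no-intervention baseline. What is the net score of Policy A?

-38220

Baseline:
  W = 21
  F = 114
  P = -21 − 5·21 + 5·114 = 444
  K = 0 + 5·444 = 2220
  Q = 117 − 3·21 + 3·444 = 1386
  N = 135 − 6·114 + 3·1386 = 3609
  A = 96 + 4·114 − 5·3609 = -17493
Policy A (W − 39):
  W = 21 − 39 = -18
  F = 114
  P = -21 − 5·(-18) + 5·114 = 639
  K = 0 + 5·639 = 3195
  Q = 117 − 3·(-18) + 3·639 = 2088
  N = 135 − 6·114 + 3·2088 = 5715
  A = 96 + 4·114 − 5·5715 = -28023
ΔK = 3195 − 2220 = 975; ΔA = -28023 − (-17493) = -10530
Score = 4·975 + 4·(-10530) = -38220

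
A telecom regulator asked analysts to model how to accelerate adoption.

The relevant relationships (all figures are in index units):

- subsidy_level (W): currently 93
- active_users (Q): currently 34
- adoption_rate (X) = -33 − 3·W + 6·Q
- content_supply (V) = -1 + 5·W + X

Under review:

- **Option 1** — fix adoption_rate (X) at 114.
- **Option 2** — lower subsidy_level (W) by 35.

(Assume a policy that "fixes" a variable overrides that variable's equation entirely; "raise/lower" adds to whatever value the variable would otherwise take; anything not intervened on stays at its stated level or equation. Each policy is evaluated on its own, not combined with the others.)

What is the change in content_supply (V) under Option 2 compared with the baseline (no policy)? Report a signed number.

Baseline:
  W = 93
  Q = 34
  X = -33 − 3·93 + 6·34 = -108
  V = -1 + 5·93 + (-108) = 356
Option 2 (W − 35):
  W = 93 − 35 = 58
  Q = 34
  X = -33 − 3·58 + 6·34 = -3
  V = -1 + 5·58 + (-3) = 286
Change in V: 286 − 356 = -70

-70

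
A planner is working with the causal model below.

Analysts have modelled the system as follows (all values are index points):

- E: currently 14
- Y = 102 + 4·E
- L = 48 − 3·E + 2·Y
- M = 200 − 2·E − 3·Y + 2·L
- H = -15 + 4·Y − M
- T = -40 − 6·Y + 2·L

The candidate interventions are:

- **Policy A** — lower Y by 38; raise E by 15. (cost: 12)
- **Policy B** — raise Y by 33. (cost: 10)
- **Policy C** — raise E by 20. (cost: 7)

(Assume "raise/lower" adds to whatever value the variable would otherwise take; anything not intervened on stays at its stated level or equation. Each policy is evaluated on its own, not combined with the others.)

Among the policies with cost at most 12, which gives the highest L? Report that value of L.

Policy A (Y − 38, E + 15):
  E = 14 + 15 = 29
  Y = 102 + 4·29 (−38 from intervention) = 180
  L = 48 − 3·29 + 2·180 = 321
Policy B (Y + 33):
  E = 14
  Y = 102 + 4·14 (+33 from intervention) = 191
  L = 48 − 3·14 + 2·191 = 388
Policy C (E + 20):
  E = 14 + 20 = 34
  Y = 102 + 4·34 = 238
  L = 48 − 3·34 + 2·238 = 422
Comparing — Policy A: L=321, Policy B: L=388, Policy C: L=422. Highest is 422 (Policy C).

422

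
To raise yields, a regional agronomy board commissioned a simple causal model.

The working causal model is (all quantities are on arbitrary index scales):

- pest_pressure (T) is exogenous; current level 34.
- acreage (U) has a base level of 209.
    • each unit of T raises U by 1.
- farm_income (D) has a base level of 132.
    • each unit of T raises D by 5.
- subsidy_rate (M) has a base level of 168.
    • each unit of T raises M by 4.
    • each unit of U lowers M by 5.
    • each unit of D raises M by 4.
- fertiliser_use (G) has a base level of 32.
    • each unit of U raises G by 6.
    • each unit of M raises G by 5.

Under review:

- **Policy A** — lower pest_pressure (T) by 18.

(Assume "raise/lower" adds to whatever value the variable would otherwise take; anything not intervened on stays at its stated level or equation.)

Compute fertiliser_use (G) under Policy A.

1157

Policy A (T − 18):
  T = 34 − 18 = 16
  U = 209 + 16 = 225
  D = 132 + 5·16 = 212
  M = 168 + 4·16 − 5·225 + 4·212 = -45
  G = 32 + 6·225 + 5·(-45) = 1157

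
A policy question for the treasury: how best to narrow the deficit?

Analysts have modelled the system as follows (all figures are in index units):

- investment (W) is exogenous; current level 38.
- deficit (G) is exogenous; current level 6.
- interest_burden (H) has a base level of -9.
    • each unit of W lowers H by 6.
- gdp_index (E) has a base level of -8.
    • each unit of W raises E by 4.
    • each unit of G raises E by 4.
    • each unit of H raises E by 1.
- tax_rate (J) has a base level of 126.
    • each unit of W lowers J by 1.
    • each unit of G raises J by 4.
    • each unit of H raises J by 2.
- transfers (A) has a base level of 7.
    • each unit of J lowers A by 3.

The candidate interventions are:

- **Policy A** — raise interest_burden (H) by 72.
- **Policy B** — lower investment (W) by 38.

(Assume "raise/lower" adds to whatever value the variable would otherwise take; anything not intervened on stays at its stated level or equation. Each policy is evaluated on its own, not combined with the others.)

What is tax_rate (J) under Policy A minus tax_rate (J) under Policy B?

-350

Policy A (H + 72):
  W = 38
  G = 6
  H = -9 − 6·38 (+72 from intervention) = -165
  J = 126 − 38 + 4·6 + 2·(-165) = -218
Policy B (W − 38):
  W = 38 − 38 = 0
  G = 6
  H = -9 − 6·0 = -9
  J = 126 − 0 + 4·6 + 2·(-9) = 132
J: -218 − 132 = -350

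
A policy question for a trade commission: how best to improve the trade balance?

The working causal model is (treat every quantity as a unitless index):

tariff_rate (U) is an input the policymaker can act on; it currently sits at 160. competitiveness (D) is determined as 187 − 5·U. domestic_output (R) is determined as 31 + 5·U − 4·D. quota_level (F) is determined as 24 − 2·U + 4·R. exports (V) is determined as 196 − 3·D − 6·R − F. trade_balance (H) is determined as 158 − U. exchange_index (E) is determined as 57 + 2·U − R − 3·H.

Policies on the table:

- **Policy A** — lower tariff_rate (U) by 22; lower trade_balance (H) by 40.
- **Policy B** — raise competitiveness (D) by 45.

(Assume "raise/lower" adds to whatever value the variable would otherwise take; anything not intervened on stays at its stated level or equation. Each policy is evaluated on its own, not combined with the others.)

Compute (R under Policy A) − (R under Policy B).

-370

Policy A (U − 22, H − 40):
  U = 160 − 22 = 138
  D = 187 − 5·138 = -503
  R = 31 + 5·138 − 4·(-503) = 2733
Policy B (D + 45):
  U = 160
  D = 187 − 5·160 (+45 from intervention) = -568
  R = 31 + 5·160 − 4·(-568) = 3103
R: 2733 − 3103 = -370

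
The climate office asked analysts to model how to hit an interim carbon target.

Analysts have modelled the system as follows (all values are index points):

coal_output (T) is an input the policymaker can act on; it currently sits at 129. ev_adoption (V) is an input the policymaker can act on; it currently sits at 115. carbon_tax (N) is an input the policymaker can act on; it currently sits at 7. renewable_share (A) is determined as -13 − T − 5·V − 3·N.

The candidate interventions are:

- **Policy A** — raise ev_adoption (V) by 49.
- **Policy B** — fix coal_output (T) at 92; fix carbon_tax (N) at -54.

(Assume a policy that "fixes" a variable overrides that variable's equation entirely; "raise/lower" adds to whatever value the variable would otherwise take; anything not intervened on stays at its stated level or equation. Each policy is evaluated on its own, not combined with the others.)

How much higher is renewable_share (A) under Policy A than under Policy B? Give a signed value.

Policy A (V + 49):
  T = 129
  V = 115 + 49 = 164
  N = 7
  A = -13 − 129 − 5·164 − 3·7 = -983
Policy B (T := 92, N := -54):
  T = 92
  V = 115
  N = -54
  A = -13 − 92 − 5·115 − 3·(-54) = -518
A: -983 − (-518) = -465

-465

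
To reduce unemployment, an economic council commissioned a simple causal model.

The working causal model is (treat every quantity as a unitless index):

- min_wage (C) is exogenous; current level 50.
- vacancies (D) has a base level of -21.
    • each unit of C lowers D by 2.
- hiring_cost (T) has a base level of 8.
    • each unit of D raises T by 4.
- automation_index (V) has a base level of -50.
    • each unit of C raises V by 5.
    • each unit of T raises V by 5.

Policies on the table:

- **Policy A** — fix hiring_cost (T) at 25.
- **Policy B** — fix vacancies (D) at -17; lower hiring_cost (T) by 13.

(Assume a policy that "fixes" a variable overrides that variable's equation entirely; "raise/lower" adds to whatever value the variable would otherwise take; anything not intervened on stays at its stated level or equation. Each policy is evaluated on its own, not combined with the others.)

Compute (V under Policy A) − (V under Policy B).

490

Policy A (T := 25):
  C = 50
  D = -21 − 2·50 = -121
  T = 25
  V = -50 + 5·50 + 5·25 = 325
Policy B (D := -17, T − 13):
  C = 50
  D = -17
  T = 8 + 4·(-17) (−13 from intervention) = -73
  V = -50 + 5·50 + 5·(-73) = -165
V: 325 − (-165) = 490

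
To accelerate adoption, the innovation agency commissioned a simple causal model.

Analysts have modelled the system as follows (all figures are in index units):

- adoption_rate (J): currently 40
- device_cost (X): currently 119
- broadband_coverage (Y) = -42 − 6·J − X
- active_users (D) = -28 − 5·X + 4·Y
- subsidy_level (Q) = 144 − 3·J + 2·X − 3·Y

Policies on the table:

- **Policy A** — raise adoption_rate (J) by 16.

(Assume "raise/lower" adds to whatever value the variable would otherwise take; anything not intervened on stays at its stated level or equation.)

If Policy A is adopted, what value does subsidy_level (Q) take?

1705

Policy A (J + 16):
  J = 40 + 16 = 56
  X = 119
  Y = -42 − 6·56 − 119 = -497
  Q = 144 − 3·56 + 2·119 − 3·(-497) = 1705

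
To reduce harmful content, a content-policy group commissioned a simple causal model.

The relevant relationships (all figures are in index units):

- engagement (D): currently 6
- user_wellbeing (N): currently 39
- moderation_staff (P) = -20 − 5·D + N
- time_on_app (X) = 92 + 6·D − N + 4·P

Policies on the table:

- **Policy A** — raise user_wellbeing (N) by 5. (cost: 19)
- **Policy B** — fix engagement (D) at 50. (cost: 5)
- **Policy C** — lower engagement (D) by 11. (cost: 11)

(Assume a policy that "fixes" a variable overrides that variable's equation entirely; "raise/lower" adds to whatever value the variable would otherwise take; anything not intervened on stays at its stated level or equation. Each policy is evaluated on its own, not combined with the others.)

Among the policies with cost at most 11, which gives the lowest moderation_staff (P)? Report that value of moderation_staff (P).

Policy B (D := 50):
  D = 50
  N = 39
  P = -20 − 5·50 + 39 = -231
Policy C (D − 11):
  D = 6 − 11 = -5
  N = 39
  P = -20 − 5·(-5) + 39 = 44
Comparing — Policy B: P=-231, Policy C: P=44. Lowest is -231 (Policy B).

-231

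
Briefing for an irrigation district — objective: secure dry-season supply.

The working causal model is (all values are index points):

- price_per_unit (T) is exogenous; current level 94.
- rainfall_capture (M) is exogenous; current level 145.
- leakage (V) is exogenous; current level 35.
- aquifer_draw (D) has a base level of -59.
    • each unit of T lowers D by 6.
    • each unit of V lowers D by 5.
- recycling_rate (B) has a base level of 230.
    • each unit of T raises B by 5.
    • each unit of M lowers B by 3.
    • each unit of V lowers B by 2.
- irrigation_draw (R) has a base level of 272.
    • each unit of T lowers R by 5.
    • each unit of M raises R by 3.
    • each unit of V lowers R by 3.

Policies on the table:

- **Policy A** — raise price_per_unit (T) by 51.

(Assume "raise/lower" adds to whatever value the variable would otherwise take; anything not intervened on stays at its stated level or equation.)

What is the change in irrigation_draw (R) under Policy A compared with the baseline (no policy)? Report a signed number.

Baseline:
  T = 94
  M = 145
  V = 35
  R = 272 − 5·94 + 3·145 − 3·35 = 132
Policy A (T + 51):
  T = 94 + 51 = 145
  M = 145
  V = 35
  R = 272 − 5·145 + 3·145 − 3·35 = -123
Change in R: -123 − 132 = -255

-255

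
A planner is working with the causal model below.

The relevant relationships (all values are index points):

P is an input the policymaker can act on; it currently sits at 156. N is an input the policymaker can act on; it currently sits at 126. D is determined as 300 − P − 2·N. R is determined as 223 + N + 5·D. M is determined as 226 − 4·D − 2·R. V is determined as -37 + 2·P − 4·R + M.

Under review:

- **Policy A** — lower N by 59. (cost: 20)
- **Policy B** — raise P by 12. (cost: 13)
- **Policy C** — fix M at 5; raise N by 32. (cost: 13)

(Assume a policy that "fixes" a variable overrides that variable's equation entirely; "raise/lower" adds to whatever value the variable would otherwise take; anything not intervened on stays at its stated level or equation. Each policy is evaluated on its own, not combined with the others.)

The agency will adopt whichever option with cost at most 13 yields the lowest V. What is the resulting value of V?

Policy B (P + 12):
  P = 156 + 12 = 168
  N = 126
  D = 300 − 168 − 2·126 = -120
  R = 223 + 126 + 5·(-120) = -251
  M = 226 − 4·(-120) − 2·(-251) = 1208
  V = -37 + 2·168 − 4·(-251) + 1208 = 2511
Policy C (M := 5, N + 32):
  P = 156
  N = 126 + 32 = 158
  D = 300 − 156 − 2·158 = -172
  R = 223 + 158 + 5·(-172) = -479
  M = 5
  V = -37 + 2·156 − 4·(-479) + 5 = 2196
Comparing — Policy B: V=2511, Policy C: V=2196. Lowest is 2196 (Policy C).

2196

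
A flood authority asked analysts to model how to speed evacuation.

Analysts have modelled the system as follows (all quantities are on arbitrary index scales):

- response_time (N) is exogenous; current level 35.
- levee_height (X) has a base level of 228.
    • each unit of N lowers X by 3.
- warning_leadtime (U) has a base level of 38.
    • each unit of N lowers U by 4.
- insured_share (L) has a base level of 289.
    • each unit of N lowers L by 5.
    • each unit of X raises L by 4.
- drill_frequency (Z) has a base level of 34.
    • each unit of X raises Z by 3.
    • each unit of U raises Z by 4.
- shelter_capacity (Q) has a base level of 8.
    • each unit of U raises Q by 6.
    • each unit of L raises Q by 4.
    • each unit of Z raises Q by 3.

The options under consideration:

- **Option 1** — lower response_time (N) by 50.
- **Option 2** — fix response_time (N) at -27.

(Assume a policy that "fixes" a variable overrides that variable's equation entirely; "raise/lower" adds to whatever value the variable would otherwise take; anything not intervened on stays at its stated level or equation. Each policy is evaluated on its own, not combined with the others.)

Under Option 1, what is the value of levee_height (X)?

273

Option 1 (N − 50):
  N = 35 − 50 = -15
  X = 228 − 3·(-15) = 273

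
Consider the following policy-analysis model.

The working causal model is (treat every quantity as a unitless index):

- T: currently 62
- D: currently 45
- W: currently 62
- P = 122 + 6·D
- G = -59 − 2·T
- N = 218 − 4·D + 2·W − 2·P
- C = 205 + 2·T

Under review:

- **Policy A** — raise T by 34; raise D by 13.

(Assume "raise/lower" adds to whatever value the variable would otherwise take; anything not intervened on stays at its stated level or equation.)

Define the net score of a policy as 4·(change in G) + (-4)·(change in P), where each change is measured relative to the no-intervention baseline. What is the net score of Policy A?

-584

Baseline:
  T = 62
  D = 45
  P = 122 + 6·45 = 392
  G = -59 − 2·62 = -183
Policy A (T + 34, D + 13):
  T = 62 + 34 = 96
  D = 45 + 13 = 58
  P = 122 + 6·58 = 470
  G = -59 − 2·96 = -251
ΔG = -251 − (-183) = -68; ΔP = 470 − 392 = 78
Score = 4·(-68) + (-4)·78 = -584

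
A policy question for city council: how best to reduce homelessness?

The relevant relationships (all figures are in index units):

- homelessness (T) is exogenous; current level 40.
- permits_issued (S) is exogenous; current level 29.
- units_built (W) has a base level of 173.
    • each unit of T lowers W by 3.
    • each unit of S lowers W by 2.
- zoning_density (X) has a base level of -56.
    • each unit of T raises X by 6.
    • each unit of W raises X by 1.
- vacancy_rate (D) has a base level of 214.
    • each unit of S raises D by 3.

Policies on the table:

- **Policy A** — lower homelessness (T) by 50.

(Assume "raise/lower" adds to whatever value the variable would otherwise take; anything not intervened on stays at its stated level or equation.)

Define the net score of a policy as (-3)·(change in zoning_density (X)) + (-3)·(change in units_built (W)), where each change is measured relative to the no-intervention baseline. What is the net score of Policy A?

0

Baseline:
  T = 40
  S = 29
  W = 173 − 3·40 − 2·29 = -5
  X = -56 + 6·40 + (-5) = 179
Policy A (T − 50):
  T = 40 − 50 = -10
  S = 29
  W = 173 − 3·(-10) − 2·29 = 145
  X = -56 + 6·(-10) + 145 = 29
ΔX = 29 − 179 = -150; ΔW = 145 − (-5) = 150
Score = (-3)·(-150) + (-3)·150 = 0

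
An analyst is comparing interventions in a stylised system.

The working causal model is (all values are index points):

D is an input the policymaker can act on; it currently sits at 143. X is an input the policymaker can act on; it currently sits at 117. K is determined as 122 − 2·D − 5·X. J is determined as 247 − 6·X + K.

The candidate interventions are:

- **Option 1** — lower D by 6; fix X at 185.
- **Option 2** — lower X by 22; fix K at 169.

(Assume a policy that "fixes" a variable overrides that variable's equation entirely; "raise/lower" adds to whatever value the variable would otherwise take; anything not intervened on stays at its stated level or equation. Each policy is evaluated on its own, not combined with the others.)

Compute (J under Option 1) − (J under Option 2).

Option 1 (D − 6, X := 185):
  D = 143 − 6 = 137
  X = 185
  K = 122 − 2·137 − 5·185 = -1077
  J = 247 − 6·185 + (-1077) = -1940
Option 2 (X − 22, K := 169):
  D = 143
  X = 117 − 22 = 95
  K = 169
  J = 247 − 6·95 + 169 = -154
J: -1940 − (-154) = -1786

-1786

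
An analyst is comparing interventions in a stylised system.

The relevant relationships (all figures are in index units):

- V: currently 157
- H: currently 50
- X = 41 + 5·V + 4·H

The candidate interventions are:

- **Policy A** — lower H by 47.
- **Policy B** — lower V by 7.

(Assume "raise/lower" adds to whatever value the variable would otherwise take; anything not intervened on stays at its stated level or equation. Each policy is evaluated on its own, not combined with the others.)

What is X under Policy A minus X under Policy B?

Policy A (H − 47):
  V = 157
  H = 50 − 47 = 3
  X = 41 + 5·157 + 4·3 = 838
Policy B (V − 7):
  V = 157 − 7 = 150
  H = 50
  X = 41 + 5·150 + 4·50 = 991
X: 838 − 991 = -153

-153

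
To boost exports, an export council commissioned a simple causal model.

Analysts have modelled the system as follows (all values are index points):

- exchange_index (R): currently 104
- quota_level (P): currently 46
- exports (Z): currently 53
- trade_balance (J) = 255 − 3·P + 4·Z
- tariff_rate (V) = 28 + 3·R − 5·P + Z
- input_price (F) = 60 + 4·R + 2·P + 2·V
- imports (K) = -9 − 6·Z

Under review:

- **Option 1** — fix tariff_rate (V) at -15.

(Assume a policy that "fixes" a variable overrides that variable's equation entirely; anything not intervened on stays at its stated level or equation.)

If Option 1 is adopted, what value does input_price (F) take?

538

Option 1 (V := -15):
  R = 104
  P = 46
  Z = 53
  V = -15
  F = 60 + 4·104 + 2·46 + 2·(-15) = 538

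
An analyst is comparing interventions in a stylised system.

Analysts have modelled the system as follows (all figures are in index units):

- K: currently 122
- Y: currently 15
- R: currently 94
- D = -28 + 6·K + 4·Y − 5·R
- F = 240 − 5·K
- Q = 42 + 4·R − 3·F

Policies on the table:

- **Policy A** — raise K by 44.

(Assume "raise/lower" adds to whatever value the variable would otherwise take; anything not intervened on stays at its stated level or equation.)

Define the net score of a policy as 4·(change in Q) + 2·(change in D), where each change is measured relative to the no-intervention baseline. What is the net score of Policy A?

3168

Baseline:
  K = 122
  Y = 15
  R = 94
  D = -28 + 6·122 + 4·15 − 5·94 = 294
  F = 240 − 5·122 = -370
  Q = 42 + 4·94 − 3·(-370) = 1528
Policy A (K + 44):
  K = 122 + 44 = 166
  Y = 15
  R = 94
  D = -28 + 6·166 + 4·15 − 5·94 = 558
  F = 240 − 5·166 = -590
  Q = 42 + 4·94 − 3·(-590) = 2188
ΔQ = 2188 − 1528 = 660; ΔD = 558 − 294 = 264
Score = 4·660 + 2·264 = 3168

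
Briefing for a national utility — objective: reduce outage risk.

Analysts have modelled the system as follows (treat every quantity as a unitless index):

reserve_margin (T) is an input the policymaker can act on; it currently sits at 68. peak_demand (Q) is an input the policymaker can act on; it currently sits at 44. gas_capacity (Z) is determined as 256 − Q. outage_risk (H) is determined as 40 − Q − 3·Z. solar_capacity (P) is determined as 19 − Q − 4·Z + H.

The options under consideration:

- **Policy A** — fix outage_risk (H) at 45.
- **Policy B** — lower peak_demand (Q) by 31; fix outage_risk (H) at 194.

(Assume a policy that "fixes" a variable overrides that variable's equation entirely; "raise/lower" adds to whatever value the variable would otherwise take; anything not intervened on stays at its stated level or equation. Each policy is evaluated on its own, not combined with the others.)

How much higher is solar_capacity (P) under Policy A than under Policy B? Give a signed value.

Policy A (H := 45):
  Q = 44
  Z = 256 − 44 = 212
  H = 45
  P = 19 − 44 − 4·212 + 45 = -828
Policy B (Q − 31, H := 194):
  Q = 44 − 31 = 13
  Z = 256 − 13 = 243
  H = 194
  P = 19 − 13 − 4·243 + 194 = -772
P: -828 − (-772) = -56

-56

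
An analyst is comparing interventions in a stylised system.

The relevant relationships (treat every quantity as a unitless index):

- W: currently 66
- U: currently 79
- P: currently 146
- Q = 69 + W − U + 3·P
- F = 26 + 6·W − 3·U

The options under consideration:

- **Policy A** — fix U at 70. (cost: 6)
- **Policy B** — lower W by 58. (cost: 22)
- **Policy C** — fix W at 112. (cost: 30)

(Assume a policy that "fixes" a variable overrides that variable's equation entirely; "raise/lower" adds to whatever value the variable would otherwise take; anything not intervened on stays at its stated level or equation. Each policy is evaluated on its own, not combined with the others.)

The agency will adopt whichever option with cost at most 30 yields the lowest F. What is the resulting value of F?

Policy A (U := 70):
  W = 66
  U = 70
  F = 26 + 6·66 − 3·70 = 212
Policy B (W − 58):
  W = 66 − 58 = 8
  U = 79
  F = 26 + 6·8 − 3·79 = -163
Policy C (W := 112):
  W = 112
  U = 79
  F = 26 + 6·112 − 3·79 = 461
Comparing — Policy A: F=212, Policy B: F=-163, Policy C: F=461. Lowest is -163 (Policy B).

-163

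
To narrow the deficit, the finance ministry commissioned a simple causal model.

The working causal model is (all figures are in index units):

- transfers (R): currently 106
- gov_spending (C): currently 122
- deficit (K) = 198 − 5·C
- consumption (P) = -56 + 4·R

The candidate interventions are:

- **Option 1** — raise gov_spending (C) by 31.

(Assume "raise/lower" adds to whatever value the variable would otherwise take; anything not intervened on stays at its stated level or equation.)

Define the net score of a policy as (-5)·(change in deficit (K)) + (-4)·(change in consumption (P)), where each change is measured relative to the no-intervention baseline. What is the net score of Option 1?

Baseline:
  R = 106
  C = 122
  K = 198 − 5·122 = -412
  P = -56 + 4·106 = 368
Option 1 (C + 31):
  R = 106
  C = 122 + 31 = 153
  K = 198 − 5·153 = -567
  P = -56 + 4·106 = 368
ΔK = -567 − (-412) = -155; ΔP = 368 − 368 = 0
Score = (-5)·(-155) + (-4)·0 = 775

775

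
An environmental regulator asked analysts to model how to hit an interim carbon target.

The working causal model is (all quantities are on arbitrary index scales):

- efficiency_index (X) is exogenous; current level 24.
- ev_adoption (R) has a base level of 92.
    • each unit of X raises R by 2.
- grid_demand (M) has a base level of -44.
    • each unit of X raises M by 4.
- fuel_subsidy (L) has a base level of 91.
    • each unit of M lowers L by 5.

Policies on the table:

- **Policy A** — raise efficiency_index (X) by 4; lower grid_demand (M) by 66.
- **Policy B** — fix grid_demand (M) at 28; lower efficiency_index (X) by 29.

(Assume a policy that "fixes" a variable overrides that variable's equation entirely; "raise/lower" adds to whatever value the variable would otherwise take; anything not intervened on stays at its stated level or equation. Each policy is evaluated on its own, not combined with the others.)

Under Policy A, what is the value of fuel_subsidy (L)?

81

Policy A (X + 4, M − 66):
  X = 24 + 4 = 28
  M = -44 + 4·28 (−66 from intervention) = 2
  L = 91 − 5·2 = 81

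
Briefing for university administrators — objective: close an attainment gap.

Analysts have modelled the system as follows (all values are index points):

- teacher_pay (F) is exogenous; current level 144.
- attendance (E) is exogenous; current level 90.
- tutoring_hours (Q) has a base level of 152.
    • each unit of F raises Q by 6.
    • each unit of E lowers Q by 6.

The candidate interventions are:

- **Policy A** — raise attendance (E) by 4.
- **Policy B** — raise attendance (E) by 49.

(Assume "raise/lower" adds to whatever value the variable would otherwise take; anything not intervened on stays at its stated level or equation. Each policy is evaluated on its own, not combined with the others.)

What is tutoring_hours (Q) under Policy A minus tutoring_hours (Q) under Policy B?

Policy A (E + 4):
  F = 144
  E = 90 + 4 = 94
  Q = 152 + 6·144 − 6·94 = 452
Policy B (E + 49):
  F = 144
  E = 90 + 49 = 139
  Q = 152 + 6·144 − 6·139 = 182
Q: 452 − 182 = 270

270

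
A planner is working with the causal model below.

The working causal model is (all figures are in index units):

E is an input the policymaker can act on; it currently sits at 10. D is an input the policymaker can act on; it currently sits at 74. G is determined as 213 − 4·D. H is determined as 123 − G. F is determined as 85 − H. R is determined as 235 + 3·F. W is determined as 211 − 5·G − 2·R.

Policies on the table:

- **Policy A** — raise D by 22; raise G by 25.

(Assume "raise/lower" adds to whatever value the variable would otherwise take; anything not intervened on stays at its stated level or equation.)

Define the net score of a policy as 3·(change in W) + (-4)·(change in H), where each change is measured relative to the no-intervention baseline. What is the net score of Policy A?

1827

Baseline:
  D = 74
  G = 213 − 4·74 = -83
  H = 123 − (-83) = 206
  F = 85 − 206 = -121
  R = 235 + 3·(-121) = -128
  W = 211 − 5·(-83) − 2·(-128) = 882
Policy A (D + 22, G + 25):
  D = 74 + 22 = 96
  G = 213 − 4·96 (+25 from intervention) = -146
  H = 123 − (-146) = 269
  F = 85 − 269 = -184
  R = 235 + 3·(-184) = -317
  W = 211 − 5·(-146) − 2·(-317) = 1575
ΔW = 1575 − 882 = 693; ΔH = 269 − 206 = 63
Score = 3·693 + (-4)·63 = 1827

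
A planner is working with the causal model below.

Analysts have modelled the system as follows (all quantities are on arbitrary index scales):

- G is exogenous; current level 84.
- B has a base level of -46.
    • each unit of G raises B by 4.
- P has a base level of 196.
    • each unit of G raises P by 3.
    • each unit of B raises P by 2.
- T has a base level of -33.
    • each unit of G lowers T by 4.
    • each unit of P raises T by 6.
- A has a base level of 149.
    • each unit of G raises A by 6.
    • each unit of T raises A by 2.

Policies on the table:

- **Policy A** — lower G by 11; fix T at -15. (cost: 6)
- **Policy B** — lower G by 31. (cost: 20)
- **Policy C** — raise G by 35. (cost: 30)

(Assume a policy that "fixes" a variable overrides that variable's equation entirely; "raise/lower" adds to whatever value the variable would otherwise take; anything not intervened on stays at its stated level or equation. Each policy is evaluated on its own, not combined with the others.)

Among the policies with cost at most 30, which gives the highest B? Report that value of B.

Policy A (G − 11, T := -15):
  G = 84 − 11 = 73
  B = -46 + 4·73 = 246
Policy B (G − 31):
  G = 84 − 31 = 53
  B = -46 + 4·53 = 166
Policy C (G + 35):
  G = 84 + 35 = 119
  B = -46 + 4·119 = 430
Comparing — Policy A: B=246, Policy B: B=166, Policy C: B=430. Highest is 430 (Policy C).

430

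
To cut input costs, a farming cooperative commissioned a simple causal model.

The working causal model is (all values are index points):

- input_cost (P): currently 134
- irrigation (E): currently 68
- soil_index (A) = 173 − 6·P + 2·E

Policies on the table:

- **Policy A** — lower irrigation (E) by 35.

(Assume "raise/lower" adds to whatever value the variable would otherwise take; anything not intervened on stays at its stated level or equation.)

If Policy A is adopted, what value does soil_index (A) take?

Policy A (E − 35):
  P = 134
  E = 68 − 35 = 33
  A = 173 − 6·134 + 2·33 = -565

-565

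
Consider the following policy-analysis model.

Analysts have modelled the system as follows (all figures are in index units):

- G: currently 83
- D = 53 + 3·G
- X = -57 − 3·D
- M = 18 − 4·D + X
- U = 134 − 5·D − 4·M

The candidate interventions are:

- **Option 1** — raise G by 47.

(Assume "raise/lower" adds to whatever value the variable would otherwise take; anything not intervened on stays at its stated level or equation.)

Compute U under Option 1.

10479

Option 1 (G + 47):
  G = 83 + 47 = 130
  D = 53 + 3·130 = 443
  X = -57 − 3·443 = -1386
  M = 18 − 4·443 + (-1386) = -3140
  U = 134 − 5·443 − 4·(-3140) = 10479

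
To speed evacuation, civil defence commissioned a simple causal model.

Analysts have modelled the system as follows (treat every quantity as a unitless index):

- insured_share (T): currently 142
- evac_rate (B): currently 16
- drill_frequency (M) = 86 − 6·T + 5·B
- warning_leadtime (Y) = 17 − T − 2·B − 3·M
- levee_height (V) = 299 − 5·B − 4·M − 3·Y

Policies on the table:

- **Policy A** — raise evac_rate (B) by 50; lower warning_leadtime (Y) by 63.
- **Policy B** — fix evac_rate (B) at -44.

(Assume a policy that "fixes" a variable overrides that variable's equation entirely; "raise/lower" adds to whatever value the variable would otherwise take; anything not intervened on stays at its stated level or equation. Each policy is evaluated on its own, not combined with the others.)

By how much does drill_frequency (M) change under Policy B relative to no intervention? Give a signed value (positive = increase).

-300

Baseline:
  T = 142
  B = 16
  M = 86 − 6·142 + 5·16 = -686
Policy B (B := -44):
  T = 142
  B = -44
  M = 86 − 6·142 + 5·(-44) = -986
Change in M: -986 − (-686) = -300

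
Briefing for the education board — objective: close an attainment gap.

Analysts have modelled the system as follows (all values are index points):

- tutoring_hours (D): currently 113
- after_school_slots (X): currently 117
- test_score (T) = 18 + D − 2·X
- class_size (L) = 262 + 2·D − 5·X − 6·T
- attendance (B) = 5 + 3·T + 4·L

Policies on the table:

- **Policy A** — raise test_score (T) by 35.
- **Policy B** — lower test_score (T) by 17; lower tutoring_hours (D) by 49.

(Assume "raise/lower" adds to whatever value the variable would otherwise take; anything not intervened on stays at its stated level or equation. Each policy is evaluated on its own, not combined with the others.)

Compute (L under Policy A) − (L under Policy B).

Policy A (T + 35):
  D = 113
  X = 117
  T = 18 + 113 − 2·117 (+35 from intervention) = -68
  L = 262 + 2·113 − 5·117 − 6·(-68) = 311
Policy B (T − 17, D − 49):
  D = 113 − 49 = 64
  X = 117
  T = 18 + 64 − 2·117 (−17 from intervention) = -169
  L = 262 + 2·64 − 5·117 − 6·(-169) = 819
L: 311 − 819 = -508

-508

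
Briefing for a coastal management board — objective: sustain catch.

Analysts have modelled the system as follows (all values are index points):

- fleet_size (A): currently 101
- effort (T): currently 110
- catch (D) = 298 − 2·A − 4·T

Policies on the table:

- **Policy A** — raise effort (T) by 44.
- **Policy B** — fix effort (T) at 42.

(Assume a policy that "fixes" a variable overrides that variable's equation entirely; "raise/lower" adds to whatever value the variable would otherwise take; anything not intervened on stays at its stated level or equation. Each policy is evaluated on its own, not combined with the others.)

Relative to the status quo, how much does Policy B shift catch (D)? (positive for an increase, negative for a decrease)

272

Baseline:
  A = 101
  T = 110
  D = 298 − 2·101 − 4·110 = -344
Policy B (T := 42):
  A = 101
  T = 42
  D = 298 − 2·101 − 4·42 = -72
Change in D: -72 − (-344) = 272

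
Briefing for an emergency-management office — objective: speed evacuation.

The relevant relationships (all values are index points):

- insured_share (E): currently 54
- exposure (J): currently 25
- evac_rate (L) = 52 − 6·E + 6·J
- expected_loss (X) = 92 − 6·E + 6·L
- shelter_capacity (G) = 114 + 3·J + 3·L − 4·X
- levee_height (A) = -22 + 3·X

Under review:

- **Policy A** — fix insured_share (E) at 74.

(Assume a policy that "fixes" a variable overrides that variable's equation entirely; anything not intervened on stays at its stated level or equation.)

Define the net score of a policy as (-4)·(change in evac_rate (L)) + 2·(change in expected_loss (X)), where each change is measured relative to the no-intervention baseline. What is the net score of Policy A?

Baseline:
  E = 54
  J = 25
  L = 52 − 6·54 + 6·25 = -122
  X = 92 − 6·54 + 6·(-122) = -964
Policy A (E := 74):
  E = 74
  J = 25
  L = 52 − 6·74 + 6·25 = -242
  X = 92 − 6·74 + 6·(-242) = -1804
ΔL = -242 − (-122) = -120; ΔX = -1804 − (-964) = -840
Score = (-4)·(-120) + 2·(-840) = -1200

-1200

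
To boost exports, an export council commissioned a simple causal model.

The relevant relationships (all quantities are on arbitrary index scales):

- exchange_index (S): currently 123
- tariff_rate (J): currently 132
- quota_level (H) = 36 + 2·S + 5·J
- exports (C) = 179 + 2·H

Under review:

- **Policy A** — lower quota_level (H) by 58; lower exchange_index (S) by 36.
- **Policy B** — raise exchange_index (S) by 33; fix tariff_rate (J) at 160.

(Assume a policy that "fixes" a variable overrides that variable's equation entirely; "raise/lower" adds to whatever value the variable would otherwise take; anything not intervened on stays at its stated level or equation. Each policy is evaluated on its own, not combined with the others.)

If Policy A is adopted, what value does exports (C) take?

1803

Policy A (H − 58, S − 36):
  S = 123 − 36 = 87
  J = 132
  H = 36 + 2·87 + 5·132 (−58 from intervention) = 812
  C = 179 + 2·812 = 1803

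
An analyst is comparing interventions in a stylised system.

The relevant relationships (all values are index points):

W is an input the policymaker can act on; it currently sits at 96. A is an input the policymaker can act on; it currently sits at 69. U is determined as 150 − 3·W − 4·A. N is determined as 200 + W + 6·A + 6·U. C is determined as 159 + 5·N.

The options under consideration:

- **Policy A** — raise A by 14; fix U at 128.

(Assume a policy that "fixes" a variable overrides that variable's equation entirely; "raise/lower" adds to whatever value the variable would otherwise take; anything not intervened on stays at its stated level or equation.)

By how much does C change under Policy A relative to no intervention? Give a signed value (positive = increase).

16680

Baseline:
  W = 96
  A = 69
  U = 150 − 3·96 − 4·69 = -414
  N = 200 + 96 + 6·69 + 6·(-414) = -1774
  C = 159 + 5·(-1774) = -8711
Policy A (A + 14, U := 128):
  W = 96
  A = 69 + 14 = 83
  U = 128
  N = 200 + 96 + 6·83 + 6·128 = 1562
  C = 159 + 5·1562 = 7969
Change in C: 7969 − (-8711) = 16680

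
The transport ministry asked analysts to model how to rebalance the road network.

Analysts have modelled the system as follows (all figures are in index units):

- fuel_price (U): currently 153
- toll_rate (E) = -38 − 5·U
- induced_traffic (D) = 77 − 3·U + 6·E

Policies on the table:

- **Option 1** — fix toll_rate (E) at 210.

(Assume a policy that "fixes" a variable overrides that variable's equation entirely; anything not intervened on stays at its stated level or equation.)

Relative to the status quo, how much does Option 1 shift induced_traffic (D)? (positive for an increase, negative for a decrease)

6078

Baseline:
  U = 153
  E = -38 − 5·153 = -803
  D = 77 − 3·153 + 6·(-803) = -5200
Option 1 (E := 210):
  U = 153
  E = 210
  D = 77 − 3·153 + 6·210 = 878
Change in D: 878 − (-5200) = 6078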